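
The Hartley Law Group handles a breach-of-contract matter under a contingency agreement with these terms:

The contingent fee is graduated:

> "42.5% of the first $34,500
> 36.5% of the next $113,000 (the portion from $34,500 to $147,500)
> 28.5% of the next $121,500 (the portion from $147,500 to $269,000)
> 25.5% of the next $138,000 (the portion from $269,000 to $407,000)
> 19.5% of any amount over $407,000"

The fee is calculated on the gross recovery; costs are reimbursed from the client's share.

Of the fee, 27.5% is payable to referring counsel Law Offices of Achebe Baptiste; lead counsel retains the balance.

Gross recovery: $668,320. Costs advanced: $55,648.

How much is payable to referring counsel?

$48,587.66

Fee base is the gross recovery, $668,320; costs are reimbursed separately.
First $34,500 at 42.5% = $14,662.50
Next $113,000 at 36.5% = $41,245.00
Next $121,500 at 28.5% = $34,627.50
Next $138,000 at 25.5% = $35,190.00
Remaining $261,320 at 19.5% = $50,957.40
Fee: $14,662.50 + $41,245.00 + $34,627.50 + $35,190.00 + $50,957.40 = $176,682.40
Referral share: 27.5% of $176,682.40 = $48,587.66; lead counsel retains $176,682.40 − $48,587.66 = $128,094.74.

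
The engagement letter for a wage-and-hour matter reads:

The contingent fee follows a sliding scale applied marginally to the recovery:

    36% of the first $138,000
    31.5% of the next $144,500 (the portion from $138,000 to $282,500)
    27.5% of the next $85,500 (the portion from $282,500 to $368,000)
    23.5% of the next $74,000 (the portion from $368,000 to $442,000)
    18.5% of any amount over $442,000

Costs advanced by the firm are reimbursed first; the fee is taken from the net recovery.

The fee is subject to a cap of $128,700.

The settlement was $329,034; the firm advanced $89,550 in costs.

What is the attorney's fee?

$81,647.46

Fee base (net of costs): $329,034 − $89,550 = $239,484
First $138,000 at 36% = $49,680.00
Remaining $101,484 at 31.5% = $31,967.46
Fee: $49,680.00 + $31,967.46 = $81,647.46
$81,647.46 is under the $128,700 cap.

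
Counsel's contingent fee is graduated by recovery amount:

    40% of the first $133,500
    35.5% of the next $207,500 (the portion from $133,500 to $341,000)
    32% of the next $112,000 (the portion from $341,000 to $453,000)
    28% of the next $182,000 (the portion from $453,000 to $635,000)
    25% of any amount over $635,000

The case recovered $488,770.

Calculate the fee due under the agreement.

$172,918.10

First $133,500 at 40% = $53,400.00
Next $207,500 at 35.5% = $73,662.50
Next $112,000 at 32% = $35,840.00
Remaining $35,770 at 28% = $10,015.60
Fee: $53,400.00 + $73,662.50 + $35,840.00 + $10,015.60 = $172,918.10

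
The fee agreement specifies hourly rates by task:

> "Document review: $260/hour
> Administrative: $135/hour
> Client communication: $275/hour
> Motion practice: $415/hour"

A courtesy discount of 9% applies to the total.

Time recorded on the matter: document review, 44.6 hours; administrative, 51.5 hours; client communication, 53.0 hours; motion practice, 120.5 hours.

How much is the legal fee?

Document review: 44.6 × $260 = $11,596.00
Administrative: 51.5 × $135 = $6,952.50
Client communication: 53.0 × $275 = $14,575.00
Motion practice: 120.5 × $415 = $50,007.50
Subtotal: $83,131.00
Less 9% discount: −$7,481.79
Total: $83,131.00 − $7,481.79 = $75,649.21

$75,649.21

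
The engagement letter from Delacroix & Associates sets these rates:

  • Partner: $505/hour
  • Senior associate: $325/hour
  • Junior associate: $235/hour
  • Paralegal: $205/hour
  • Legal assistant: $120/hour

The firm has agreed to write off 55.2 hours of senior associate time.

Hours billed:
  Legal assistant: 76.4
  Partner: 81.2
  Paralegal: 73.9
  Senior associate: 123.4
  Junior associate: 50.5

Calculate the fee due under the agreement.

Partner: 81.2 × $505 = $41,006.00
Senior associate: 123.4 × $325 = $40,105.00
Junior associate: 50.5 × $235 = $11,867.50
Paralegal: 73.9 × $205 = $15,149.50
Legal assistant: 76.4 × $120 = $9,168.00
Subtotal: $117,296.00
Write-off: 55.2 × $325 = $17,940.00
Total: $117,296.00 − $17,940.00 = $99,356.00

$99,356.00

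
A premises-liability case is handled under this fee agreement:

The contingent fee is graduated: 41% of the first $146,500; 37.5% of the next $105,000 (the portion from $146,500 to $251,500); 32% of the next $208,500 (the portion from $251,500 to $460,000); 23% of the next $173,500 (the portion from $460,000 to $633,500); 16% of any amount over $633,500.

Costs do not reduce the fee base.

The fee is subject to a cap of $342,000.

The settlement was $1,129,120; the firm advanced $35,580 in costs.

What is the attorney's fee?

$285,364.20

Fee base is the gross recovery, $1,129,120; costs are reimbursed separately.
First $146,500 at 41% = $60,065.00
Next $105,000 at 37.5% = $39,375.00
Next $208,500 at 32% = $66,720.00
Next $173,500 at 23% = $39,905.00
Remaining $495,620 at 16% = $79,299.20
Fee: $60,065.00 + $39,375.00 + $66,720.00 + $39,905.00 + $79,299.20 = $285,364.20
$285,364.20 is under the $342,000 cap.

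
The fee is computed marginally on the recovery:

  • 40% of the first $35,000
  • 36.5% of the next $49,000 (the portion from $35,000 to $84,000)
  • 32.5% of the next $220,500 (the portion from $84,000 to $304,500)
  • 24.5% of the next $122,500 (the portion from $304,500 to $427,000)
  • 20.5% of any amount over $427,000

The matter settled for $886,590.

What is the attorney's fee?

$227,775.95

First $35,000 at 40% = $14,000.00
Next $49,000 at 36.5% = $17,885.00
Next $220,500 at 32.5% = $71,662.50
Next $122,500 at 24.5% = $30,012.50
Remaining $459,590 at 20.5% = $94,215.95
Fee: $14,000.00 + $17,885.00 + $71,662.50 + $30,012.50 + $94,215.95 = $227,775.95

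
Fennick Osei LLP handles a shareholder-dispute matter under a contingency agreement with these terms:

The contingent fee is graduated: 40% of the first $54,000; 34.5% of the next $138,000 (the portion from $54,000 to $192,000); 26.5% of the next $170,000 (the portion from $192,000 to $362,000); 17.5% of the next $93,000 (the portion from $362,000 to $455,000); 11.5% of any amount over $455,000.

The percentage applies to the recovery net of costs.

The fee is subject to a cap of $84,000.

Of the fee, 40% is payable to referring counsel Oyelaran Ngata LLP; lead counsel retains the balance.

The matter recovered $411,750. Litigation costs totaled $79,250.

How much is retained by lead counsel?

$50,400.00

Fee base (net of costs): $411,750 − $79,250 = $332,500
First $54,000 at 40% = $21,600.00
Next $138,000 at 34.5% = $47,610.00
Remaining $140,500 at 26.5% = $37,232.50
Fee: $21,600.00 + $47,610.00 + $37,232.50 = $106,442.50
$106,442.50 exceeds the $84,000 cap, so the fee is capped at $84,000.00.
Referral share: 40% of $84,000.00 = $33,600.00; lead counsel retains $84,000.00 − $33,600.00 = $50,400.00.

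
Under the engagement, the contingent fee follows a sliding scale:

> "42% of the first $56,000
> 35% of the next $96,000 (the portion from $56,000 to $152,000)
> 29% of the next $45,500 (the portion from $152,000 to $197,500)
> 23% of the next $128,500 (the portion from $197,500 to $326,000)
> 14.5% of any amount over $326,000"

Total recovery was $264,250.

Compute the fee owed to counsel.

$85,667.50

First $56,000 at 42% = $23,520.00
Next $96,000 at 35% = $33,600.00
Next $45,500 at 29% = $13,195.00
Remaining $66,750 at 23% = $15,352.50
Fee: $23,520.00 + $33,600.00 + $13,195.00 + $15,352.50 = $85,667.50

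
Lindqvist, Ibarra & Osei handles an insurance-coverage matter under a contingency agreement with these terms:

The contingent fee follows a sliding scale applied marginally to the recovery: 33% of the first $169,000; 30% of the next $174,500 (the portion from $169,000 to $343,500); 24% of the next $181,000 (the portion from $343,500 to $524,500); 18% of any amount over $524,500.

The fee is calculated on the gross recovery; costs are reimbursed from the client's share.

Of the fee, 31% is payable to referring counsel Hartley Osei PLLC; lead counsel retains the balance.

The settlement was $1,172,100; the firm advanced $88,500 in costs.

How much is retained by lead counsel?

Fee base is the gross recovery, $1,172,100; costs are reimbursed separately.
First $169,000 at 33% = $55,770.00
Next $174,500 at 30% = $52,350.00
Next $181,000 at 24% = $43,440.00
Remaining $647,600 at 18% = $116,568.00
Fee: $55,770.00 + $52,350.00 + $43,440.00 + $116,568.00 = $268,128.00
Referral share: 31% of $268,128.00 = $83,119.68; lead counsel retains $268,128.00 − $83,119.68 = $185,008.32.

$185,008.32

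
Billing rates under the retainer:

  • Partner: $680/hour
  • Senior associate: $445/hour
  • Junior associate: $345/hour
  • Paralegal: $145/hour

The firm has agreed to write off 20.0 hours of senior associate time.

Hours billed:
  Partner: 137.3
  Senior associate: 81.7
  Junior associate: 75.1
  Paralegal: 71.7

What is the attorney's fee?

$157,126.50

Partner: 137.3 × $680 = $93,364.00
Senior associate: 81.7 × $445 = $36,356.50
Junior associate: 75.1 × $345 = $25,909.50
Paralegal: 71.7 × $145 = $10,396.50
Subtotal: $166,026.50
Write-off: 20.0 × $445 = $8,900.00
Total: $166,026.50 − $8,900.00 = $157,126.50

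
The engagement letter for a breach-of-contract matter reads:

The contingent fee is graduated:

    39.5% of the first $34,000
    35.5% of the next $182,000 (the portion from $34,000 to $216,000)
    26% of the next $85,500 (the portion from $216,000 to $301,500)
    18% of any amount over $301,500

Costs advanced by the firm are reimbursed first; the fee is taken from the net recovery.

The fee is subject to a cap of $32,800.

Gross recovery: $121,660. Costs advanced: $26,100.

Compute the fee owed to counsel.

$32,800.00

Fee base (net of costs): $121,660 − $26,100 = $95,560
First $34,000 at 39.5% = $13,430.00
Remaining $61,560 at 35.5% = $21,853.80
Fee: $13,430.00 + $21,853.80 = $35,283.80
$35,283.80 exceeds the $32,800 cap, so the fee is capped at $32,800.00.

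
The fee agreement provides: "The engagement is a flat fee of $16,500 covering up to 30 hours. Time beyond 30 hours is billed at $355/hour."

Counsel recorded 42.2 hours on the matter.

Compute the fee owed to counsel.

Flat fee: $16,500.00
Excess hours: 42.2 − 30 = 12.2
Overrun: 12.2 × $355 = $4,331.00
Total: $16,500.00 + $4,331.00 = $20,831.00

$20,831.00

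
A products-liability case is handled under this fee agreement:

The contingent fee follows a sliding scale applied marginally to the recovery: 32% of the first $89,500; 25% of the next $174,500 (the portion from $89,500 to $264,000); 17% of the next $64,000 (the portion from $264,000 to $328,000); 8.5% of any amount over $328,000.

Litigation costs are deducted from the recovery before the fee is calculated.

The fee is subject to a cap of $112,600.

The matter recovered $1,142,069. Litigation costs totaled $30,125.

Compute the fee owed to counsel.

$112,600.00

Fee base (net of costs): $1,142,069 − $30,125 = $1,111,944
First $89,500 at 32% = $28,640.00
Next $174,500 at 25% = $43,625.00
Next $64,000 at 17% = $10,880.00
Remaining $783,944 at 8.5% = $66,635.24
Fee: $28,640.00 + $43,625.00 + $10,880.00 + $66,635.24 = $149,780.24
$149,780.24 exceeds the $112,600 cap, so the fee is capped at $112,600.00.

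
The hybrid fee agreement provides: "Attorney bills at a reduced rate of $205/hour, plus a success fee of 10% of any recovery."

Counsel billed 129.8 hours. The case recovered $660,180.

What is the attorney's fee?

$92,627.00

Hourly: 129.8 × $205 = $26,609.00
Success fee: 10% of $660,180 = $66,018.00
Total: $26,609.00 + $66,018.00 = $92,627.00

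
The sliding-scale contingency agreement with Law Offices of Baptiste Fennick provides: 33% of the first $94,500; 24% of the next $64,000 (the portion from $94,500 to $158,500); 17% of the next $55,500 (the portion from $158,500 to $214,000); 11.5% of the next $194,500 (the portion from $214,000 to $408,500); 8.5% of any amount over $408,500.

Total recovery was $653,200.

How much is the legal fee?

$99,147.00

First $94,500 at 33% = $31,185.00
Next $64,000 at 24% = $15,360.00
Next $55,500 at 17% = $9,435.00
Next $194,500 at 11.5% = $22,367.50
Remaining $244,700 at 8.5% = $20,799.50
Fee: $31,185.00 + $15,360.00 + $9,435.00 + $22,367.50 + $20,799.50 = $99,147.00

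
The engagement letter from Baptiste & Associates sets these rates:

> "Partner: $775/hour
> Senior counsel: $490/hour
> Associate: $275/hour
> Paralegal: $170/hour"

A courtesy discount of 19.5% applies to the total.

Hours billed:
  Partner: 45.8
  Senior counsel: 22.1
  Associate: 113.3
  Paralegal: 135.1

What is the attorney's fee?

Partner: 45.8 × $775 = $35,495.00
Senior counsel: 22.1 × $490 = $10,829.00
Associate: 113.3 × $275 = $31,157.50
Paralegal: 135.1 × $170 = $22,967.00
Subtotal: $100,448.50
Less 19.5% discount: −$19,587.46
Total: $100,448.50 − $19,587.46 = $80,861.04

$80,861.04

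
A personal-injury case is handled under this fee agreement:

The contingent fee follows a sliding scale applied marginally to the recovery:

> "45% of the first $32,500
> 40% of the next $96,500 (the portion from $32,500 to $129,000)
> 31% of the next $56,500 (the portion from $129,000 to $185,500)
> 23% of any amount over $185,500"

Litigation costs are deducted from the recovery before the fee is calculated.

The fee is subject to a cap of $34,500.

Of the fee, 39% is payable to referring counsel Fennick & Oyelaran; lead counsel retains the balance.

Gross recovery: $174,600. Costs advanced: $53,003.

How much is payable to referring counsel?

$13,455.00

Fee base (net of costs): $174,600 − $53,003 = $121,597
First $32,500 at 45% = $14,625.00
Remaining $89,097 at 40% = $35,638.80
Fee: $14,625.00 + $35,638.80 = $50,263.80
$50,263.80 exceeds the $34,500 cap, so the fee is capped at $34,500.00.
Referral share: 39% of $34,500.00 = $13,455.00; lead counsel retains $34,500.00 − $13,455.00 = $21,045.00.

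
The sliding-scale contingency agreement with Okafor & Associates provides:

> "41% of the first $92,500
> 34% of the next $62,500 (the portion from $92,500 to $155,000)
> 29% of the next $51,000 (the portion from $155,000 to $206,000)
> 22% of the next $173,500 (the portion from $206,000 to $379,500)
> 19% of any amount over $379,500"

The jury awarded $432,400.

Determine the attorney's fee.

First $92,500 at 41% = $37,925.00
Next $62,500 at 34% = $21,250.00
Next $51,000 at 29% = $14,790.00
Next $173,500 at 22% = $38,170.00
Remaining $52,900 at 19% = $10,051.00
Fee: $37,925.00 + $21,250.00 + $14,790.00 + $38,170.00 + $10,051.00 = $122,186.00

$122,186.00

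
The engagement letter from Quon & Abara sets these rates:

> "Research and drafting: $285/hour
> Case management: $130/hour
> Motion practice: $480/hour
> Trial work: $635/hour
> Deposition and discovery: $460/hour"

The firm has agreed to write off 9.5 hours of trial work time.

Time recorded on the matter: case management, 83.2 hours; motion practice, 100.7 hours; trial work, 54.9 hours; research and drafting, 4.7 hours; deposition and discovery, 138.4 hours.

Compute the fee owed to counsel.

$152,984.50

Research and drafting: 4.7 × $285 = $1,339.50
Case management: 83.2 × $130 = $10,816.00
Motion practice: 100.7 × $480 = $48,336.00
Trial work: 54.9 × $635 = $34,861.50
Deposition and discovery: 138.4 × $460 = $63,664.00
Subtotal: $159,017.00
Write-off: 9.5 × $635 = $6,032.50
Total: $159,017.00 − $6,032.50 = $152,984.50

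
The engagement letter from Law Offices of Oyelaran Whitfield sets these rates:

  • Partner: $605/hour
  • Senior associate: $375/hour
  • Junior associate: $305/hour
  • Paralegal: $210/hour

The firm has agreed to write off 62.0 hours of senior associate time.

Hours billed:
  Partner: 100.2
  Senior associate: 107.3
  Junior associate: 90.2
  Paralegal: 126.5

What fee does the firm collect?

Partner: 100.2 × $605 = $60,621.00
Senior associate: 107.3 × $375 = $40,237.50
Junior associate: 90.2 × $305 = $27,511.00
Paralegal: 126.5 × $210 = $26,565.00
Subtotal: $154,934.50
Write-off: 62.0 × $375 = $23,250.00
Total: $154,934.50 − $23,250.00 = $131,684.50

$131,684.50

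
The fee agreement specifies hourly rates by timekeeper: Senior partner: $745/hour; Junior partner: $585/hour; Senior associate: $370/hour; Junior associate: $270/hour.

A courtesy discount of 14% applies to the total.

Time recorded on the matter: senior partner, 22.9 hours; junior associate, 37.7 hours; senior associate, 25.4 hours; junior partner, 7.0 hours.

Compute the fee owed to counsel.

Senior partner: 22.9 × $745 = $17,060.50
Junior partner: 7.0 × $585 = $4,095.00
Senior associate: 25.4 × $370 = $9,398.00
Junior associate: 37.7 × $270 = $10,179.00
Subtotal: $40,732.50
Less 14% discount: −$5,702.55
Total: $40,732.50 − $5,702.55 = $35,029.95

$35,029.95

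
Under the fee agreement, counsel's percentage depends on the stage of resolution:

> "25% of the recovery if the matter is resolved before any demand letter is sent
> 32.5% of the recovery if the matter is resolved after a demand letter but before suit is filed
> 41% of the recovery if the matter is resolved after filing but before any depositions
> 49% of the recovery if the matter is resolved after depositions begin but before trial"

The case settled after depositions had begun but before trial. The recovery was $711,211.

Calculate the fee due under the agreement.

$348,493.39

The matter settled after depositions had begun but before trial, so the 49% rate applies.
$711,211 × 49% = $348,493.39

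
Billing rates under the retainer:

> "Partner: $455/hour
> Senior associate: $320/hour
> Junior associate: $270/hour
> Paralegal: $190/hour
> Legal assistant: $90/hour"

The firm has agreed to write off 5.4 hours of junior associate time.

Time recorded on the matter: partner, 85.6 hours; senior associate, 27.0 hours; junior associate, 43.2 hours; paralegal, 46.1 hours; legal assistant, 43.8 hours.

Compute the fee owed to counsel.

Partner: 85.6 × $455 = $38,948.00
Senior associate: 27.0 × $320 = $8,640.00
Junior associate: 43.2 × $270 = $11,664.00
Paralegal: 46.1 × $190 = $8,759.00
Legal assistant: 43.8 × $90 = $3,942.00
Subtotal: $71,953.00
Write-off: 5.4 × $270 = $1,458.00
Total: $71,953.00 − $1,458.00 = $70,495.00

$70,495.00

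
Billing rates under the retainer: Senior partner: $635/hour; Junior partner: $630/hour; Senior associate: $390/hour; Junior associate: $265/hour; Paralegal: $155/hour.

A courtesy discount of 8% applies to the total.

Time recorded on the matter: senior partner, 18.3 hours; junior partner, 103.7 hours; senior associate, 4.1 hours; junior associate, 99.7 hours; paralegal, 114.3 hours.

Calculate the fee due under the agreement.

$112,872.50

Senior partner: 18.3 × $635 = $11,620.50
Junior partner: 103.7 × $630 = $65,331.00
Senior associate: 4.1 × $390 = $1,599.00
Junior associate: 99.7 × $265 = $26,420.50
Paralegal: 114.3 × $155 = $17,716.50
Subtotal: $122,687.50
Less 8% discount: −$9,815.00
Total: $122,687.50 − $9,815.00 = $112,872.50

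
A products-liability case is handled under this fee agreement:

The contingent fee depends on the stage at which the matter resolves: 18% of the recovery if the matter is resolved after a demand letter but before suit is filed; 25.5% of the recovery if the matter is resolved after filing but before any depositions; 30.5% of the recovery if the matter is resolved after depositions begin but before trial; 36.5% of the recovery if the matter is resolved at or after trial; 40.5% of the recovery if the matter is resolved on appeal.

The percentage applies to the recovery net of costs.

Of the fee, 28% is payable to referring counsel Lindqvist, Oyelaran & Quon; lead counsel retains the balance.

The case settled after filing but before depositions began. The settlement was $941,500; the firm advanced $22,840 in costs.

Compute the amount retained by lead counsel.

$168,665.98

Fee base (net of costs): $941,500 − $22,840 = $918,660
The matter settled after filing but before depositions began, so the 25.5% rate applies.
$918,660 × 25.5% = $234,258.30
Referral share: 28% of $234,258.30 = $65,592.32; lead counsel retains $234,258.30 − $65,592.32 = $168,665.98.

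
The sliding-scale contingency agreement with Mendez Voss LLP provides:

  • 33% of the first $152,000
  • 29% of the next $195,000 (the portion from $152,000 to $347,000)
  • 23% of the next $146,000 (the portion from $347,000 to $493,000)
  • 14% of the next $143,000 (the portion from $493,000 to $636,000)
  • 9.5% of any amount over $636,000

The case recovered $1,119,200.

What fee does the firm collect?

$206,214.00

First $152,000 at 33% = $50,160.00
Next $195,000 at 29% = $56,550.00
Next $146,000 at 23% = $33,580.00
Next $143,000 at 14% = $20,020.00
Remaining $483,200 at 9.5% = $45,904.00
Fee: $50,160.00 + $56,550.00 + $33,580.00 + $20,020.00 + $45,904.00 = $206,214.00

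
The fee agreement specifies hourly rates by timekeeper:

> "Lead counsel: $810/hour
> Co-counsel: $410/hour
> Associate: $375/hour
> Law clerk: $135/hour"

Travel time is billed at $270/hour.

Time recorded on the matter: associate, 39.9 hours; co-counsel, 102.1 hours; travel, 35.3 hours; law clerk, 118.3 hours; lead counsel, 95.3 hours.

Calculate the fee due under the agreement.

Lead counsel: 95.3 × $810 = $77,193.00
Co-counsel: 102.1 × $410 = $41,861.00
Associate: 39.9 × $375 = $14,962.50
Law clerk: 118.3 × $135 = $15,970.50
Subtotal: $77,193.00 + $41,861.00 + $14,962.50 + $15,970.50 = $149,987.00
Travel: 35.3 × $270 = $9,531.00
Total: $149,987.00 + $9,531.00 = $159,518.00

$159,518.00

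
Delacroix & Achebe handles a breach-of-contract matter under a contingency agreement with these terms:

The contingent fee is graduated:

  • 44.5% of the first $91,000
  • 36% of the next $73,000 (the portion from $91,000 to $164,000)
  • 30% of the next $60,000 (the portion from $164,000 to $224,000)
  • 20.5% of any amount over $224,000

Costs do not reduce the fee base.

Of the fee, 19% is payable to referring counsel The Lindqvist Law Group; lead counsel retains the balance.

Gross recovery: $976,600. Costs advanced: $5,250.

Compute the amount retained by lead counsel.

$193,636.98

Fee base is the gross recovery, $976,600; costs are reimbursed separately.
First $91,000 at 44.5% = $40,495.00
Next $73,000 at 36% = $26,280.00
Next $60,000 at 30% = $18,000.00
Remaining $752,600 at 20.5% = $154,283.00
Fee: $40,495.00 + $26,280.00 + $18,000.00 + $154,283.00 = $239,058.00
Referral share: 19% of $239,058.00 = $45,421.02; lead counsel retains $239,058.00 − $45,421.02 = $193,636.98.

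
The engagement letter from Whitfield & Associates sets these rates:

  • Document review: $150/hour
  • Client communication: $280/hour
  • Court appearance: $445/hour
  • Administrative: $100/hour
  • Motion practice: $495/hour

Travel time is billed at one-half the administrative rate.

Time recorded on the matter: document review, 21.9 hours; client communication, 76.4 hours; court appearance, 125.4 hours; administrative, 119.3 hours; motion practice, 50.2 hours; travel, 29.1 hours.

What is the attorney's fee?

Document review: 21.9 × $150 = $3,285.00
Client communication: 76.4 × $280 = $21,392.00
Court appearance: 125.4 × $445 = $55,803.00
Administrative: 119.3 × $100 = $11,930.00
Motion practice: 50.2 × $495 = $24,849.00
Subtotal: $3,285.00 + $21,392.00 + $55,803.00 + $11,930.00 + $24,849.00 = $117,259.00
Travel: 29.1 × ($100 ÷ 2) = 29.1 × $50.00 = $1,455.00
Total: $117,259.00 + $1,455.00 = $118,714.00

$118,714.00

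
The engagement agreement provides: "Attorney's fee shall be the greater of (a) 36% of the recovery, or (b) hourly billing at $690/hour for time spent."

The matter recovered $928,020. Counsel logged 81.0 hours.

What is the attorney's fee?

$334,087.20

(a) 36% of $928,020 = $334,087.20
(b) 81.0 × $690 = $55,890.00
The greater is (a): $334,087.20.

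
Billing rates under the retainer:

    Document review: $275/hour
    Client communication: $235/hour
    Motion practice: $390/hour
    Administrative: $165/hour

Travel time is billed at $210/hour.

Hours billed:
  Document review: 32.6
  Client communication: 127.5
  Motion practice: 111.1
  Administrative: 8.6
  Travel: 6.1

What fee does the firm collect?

$84,956.50

Document review: 32.6 × $275 = $8,965.00
Client communication: 127.5 × $235 = $29,962.50
Motion practice: 111.1 × $390 = $43,329.00
Administrative: 8.6 × $165 = $1,419.00
Subtotal: $8,965.00 + $29,962.50 + $43,329.00 + $1,419.00 = $83,675.50
Travel: 6.1 × $210 = $1,281.00
Total: $83,675.50 + $1,281.00 = $84,956.50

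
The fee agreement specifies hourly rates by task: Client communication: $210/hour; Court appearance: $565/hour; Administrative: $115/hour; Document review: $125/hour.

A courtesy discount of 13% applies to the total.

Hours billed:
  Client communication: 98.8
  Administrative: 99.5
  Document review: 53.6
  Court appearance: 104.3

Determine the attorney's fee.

Client communication: 98.8 × $210 = $20,748.00
Court appearance: 104.3 × $565 = $58,929.50
Administrative: 99.5 × $115 = $11,442.50
Document review: 53.6 × $125 = $6,700.00
Subtotal: $97,820.00
Less 13% discount: −$12,716.60
Total: $97,820.00 − $12,716.60 = $85,103.40

$85,103.40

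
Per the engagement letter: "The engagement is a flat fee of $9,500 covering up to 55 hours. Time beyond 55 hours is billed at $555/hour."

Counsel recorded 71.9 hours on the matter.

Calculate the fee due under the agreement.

$18,879.50

Flat fee: $9,500.00
Excess hours: 71.9 − 55 = 16.9
Overrun: 16.9 × $555 = $9,379.50
Total: $9,500.00 + $9,379.50 = $18,879.50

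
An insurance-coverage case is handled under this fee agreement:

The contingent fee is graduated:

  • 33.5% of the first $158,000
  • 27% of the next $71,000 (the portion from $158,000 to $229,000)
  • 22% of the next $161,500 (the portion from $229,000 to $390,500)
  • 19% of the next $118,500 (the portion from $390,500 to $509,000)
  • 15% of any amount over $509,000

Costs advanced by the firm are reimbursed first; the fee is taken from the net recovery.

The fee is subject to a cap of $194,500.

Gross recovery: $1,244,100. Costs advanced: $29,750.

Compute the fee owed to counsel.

Fee base (net of costs): $1,244,100 − $29,750 = $1,214,350
First $158,000 at 33.5% = $52,930.00
Next $71,000 at 27% = $19,170.00
Next $161,500 at 22% = $35,530.00
Next $118,500 at 19% = $22,515.00
Remaining $705,350 at 15% = $105,802.50
Fee: $52,930.00 + $19,170.00 + $35,530.00 + $22,515.00 + $105,802.50 = $235,947.50
$235,947.50 exceeds the $194,500 cap, so the fee is capped at $194,500.00.

$194,500.00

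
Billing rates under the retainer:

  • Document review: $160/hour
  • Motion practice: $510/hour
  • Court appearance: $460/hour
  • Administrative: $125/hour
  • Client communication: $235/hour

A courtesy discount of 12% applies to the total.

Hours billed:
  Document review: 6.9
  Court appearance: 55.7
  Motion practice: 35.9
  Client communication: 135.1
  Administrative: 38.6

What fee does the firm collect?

Document review: 6.9 × $160 = $1,104.00
Motion practice: 35.9 × $510 = $18,309.00
Court appearance: 55.7 × $460 = $25,622.00
Administrative: 38.6 × $125 = $4,825.00
Client communication: 135.1 × $235 = $31,748.50
Subtotal: $81,608.50
Less 12% discount: −$9,793.02
Total: $81,608.50 − $9,793.02 = $71,815.48

$71,815.48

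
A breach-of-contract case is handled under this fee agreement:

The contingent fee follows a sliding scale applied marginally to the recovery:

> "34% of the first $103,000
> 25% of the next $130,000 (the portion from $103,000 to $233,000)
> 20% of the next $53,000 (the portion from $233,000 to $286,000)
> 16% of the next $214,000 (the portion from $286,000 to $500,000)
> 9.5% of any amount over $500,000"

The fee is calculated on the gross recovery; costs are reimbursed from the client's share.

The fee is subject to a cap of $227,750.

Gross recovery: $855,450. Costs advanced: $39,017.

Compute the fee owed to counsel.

$146,127.75

Fee base is the gross recovery, $855,450; costs are reimbursed separately.
First $103,000 at 34% = $35,020.00
Next $130,000 at 25% = $32,500.00
Next $53,000 at 20% = $10,600.00
Next $214,000 at 16% = $34,240.00
Remaining $355,450 at 9.5% = $33,767.75
Fee: $35,020.00 + $32,500.00 + $10,600.00 + $34,240.00 + $33,767.75 = $146,127.75
$146,127.75 is under the $227,750 cap.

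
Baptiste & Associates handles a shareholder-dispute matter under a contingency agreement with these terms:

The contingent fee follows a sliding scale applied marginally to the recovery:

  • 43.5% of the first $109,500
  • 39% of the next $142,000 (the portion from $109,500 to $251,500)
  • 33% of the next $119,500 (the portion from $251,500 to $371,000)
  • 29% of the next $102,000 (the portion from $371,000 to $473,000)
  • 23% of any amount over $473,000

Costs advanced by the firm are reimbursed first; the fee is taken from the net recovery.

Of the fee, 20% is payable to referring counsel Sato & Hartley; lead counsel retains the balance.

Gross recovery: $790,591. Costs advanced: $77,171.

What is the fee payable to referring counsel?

$45,464.82

Fee base (net of costs): $790,591 − $77,171 = $713,420
First $109,500 at 43.5% = $47,632.50
Next $142,000 at 39% = $55,380.00
Next $119,500 at 33% = $39,435.00
Next $102,000 at 29% = $29,580.00
Remaining $240,420 at 23% = $55,296.60
Fee: $47,632.50 + $55,380.00 + $39,435.00 + $29,580.00 + $55,296.60 = $227,324.10
Referral share: 20% of $227,324.10 = $45,464.82; lead counsel retains $227,324.10 − $45,464.82 = $181,859.28.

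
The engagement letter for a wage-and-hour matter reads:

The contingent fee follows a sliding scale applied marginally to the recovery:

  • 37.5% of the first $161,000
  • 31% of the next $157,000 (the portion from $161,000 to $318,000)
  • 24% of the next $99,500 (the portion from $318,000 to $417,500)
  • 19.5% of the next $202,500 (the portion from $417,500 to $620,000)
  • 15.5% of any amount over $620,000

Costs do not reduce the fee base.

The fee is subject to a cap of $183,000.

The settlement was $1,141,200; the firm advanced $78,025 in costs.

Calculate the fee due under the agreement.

Fee base is the gross recovery, $1,141,200; costs are reimbursed separately.
First $161,000 at 37.5% = $60,375.00
Next $157,000 at 31% = $48,670.00
Next $99,500 at 24% = $23,880.00
Next $202,500 at 19.5% = $39,487.50
Remaining $521,200 at 15.5% = $80,786.00
Fee: $60,375.00 + $48,670.00 + $23,880.00 + $39,487.50 + $80,786.00 = $253,198.50
$253,198.50 exceeds the $183,000 cap, so the fee is capped at $183,000.00.

$183,000.00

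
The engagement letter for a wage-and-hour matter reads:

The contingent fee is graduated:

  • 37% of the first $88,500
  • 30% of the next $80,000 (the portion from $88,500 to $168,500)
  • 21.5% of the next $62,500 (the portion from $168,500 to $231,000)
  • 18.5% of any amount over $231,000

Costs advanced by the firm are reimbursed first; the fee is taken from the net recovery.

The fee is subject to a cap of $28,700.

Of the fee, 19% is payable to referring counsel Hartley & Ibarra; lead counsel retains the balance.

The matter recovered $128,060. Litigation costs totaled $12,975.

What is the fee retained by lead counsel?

$23,247.00

Fee base (net of costs): $128,060 − $12,975 = $115,085
First $88,500 at 37% = $32,745.00
Remaining $26,585 at 30% = $7,975.50
Fee: $32,745.00 + $7,975.50 = $40,720.50
$40,720.50 exceeds the $28,700 cap, so the fee is capped at $28,700.00.
Referral share: 19% of $28,700.00 = $5,453.00; lead counsel retains $28,700.00 − $5,453.00 = $23,247.00.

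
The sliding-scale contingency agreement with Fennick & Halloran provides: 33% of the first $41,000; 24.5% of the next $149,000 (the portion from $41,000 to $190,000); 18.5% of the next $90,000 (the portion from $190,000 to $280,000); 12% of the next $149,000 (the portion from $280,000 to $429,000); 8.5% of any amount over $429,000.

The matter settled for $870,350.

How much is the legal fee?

$122,079.75

First $41,000 at 33% = $13,530.00
Next $149,000 at 24.5% = $36,505.00
Next $90,000 at 18.5% = $16,650.00
Next $149,000 at 12% = $17,880.00
Remaining $441,350 at 8.5% = $37,514.75
Fee: $13,530.00 + $36,505.00 + $16,650.00 + $17,880.00 + $37,514.75 = $122,079.75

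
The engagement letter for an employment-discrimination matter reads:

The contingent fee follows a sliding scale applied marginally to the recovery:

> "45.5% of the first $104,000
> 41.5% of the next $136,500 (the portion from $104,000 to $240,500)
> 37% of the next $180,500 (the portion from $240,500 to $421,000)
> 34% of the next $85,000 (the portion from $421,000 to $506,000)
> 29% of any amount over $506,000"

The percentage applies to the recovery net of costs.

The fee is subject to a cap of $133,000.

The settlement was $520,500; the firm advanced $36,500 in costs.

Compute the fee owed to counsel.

Fee base (net of costs): $520,500 − $36,500 = $484,000
First $104,000 at 45.5% = $47,320.00
Next $136,500 at 41.5% = $56,647.50
Next $180,500 at 37% = $66,785.00
Remaining $63,000 at 34% = $21,420.00
Fee: $47,320.00 + $56,647.50 + $66,785.00 + $21,420.00 = $192,172.50
$192,172.50 exceeds the $133,000 cap, so the fee is capped at $133,000.00.

$133,000.00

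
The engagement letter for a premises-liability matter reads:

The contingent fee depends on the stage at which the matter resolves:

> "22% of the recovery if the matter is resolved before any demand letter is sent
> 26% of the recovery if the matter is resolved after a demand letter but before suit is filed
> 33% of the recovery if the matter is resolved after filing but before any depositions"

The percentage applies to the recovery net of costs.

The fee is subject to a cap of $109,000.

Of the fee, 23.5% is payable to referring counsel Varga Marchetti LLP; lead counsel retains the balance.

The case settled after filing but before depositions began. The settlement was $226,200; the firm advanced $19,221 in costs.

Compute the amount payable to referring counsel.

$16,051.22

Fee base (net of costs): $226,200 − $19,221 = $206,979
The matter settled after filing but before depositions began, so the 33% rate applies.
$206,979 × 33% = $68,303.07
$68,303.07 is under the $109,000 cap.
Referral share: 23.5% of $68,303.07 = $16,051.22; lead counsel retains $68,303.07 − $16,051.22 = $52,251.85.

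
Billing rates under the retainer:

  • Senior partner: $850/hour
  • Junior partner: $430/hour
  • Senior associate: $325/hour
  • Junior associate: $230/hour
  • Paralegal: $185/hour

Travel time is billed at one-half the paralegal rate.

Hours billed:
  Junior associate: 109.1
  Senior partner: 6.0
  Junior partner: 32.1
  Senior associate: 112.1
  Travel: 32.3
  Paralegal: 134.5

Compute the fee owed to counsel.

$108,298.75

Senior partner: 6.0 × $850 = $5,100.00
Junior partner: 32.1 × $430 = $13,803.00
Senior associate: 112.1 × $325 = $36,432.50
Junior associate: 109.1 × $230 = $25,093.00
Paralegal: 134.5 × $185 = $24,882.50
Subtotal: $5,100.00 + $13,803.00 + $36,432.50 + $25,093.00 + $24,882.50 = $105,311.00
Travel: 32.3 × ($185 ÷ 2) = 32.3 × $92.50 = $2,987.75
Total: $105,311.00 + $2,987.75 = $108,298.75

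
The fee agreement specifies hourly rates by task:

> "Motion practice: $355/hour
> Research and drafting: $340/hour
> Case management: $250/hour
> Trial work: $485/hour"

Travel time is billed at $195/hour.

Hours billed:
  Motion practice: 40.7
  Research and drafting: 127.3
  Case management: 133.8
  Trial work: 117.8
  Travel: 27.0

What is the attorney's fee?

$153,578.50

Motion practice: 40.7 × $355 = $14,448.50
Research and drafting: 127.3 × $340 = $43,282.00
Case management: 133.8 × $250 = $33,450.00
Trial work: 117.8 × $485 = $57,133.00
Subtotal: $14,448.50 + $43,282.00 + $33,450.00 + $57,133.00 = $148,313.50
Travel: 27.0 × $195 = $5,265.00
Total: $148,313.50 + $5,265.00 = $153,578.50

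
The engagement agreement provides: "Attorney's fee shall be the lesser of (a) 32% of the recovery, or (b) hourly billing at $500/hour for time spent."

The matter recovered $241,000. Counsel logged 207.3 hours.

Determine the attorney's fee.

(a) 32% of $241,000 = $77,120.00
(b) 207.3 × $500 = $103,650.00
The lesser is (a): $77,120.00.

$77,120.00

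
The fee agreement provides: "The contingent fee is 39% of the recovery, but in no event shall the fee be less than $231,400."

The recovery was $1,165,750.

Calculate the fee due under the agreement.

39% of $1,165,750 = $454,642.50
That exceeds the $231,400 minimum.

$454,642.50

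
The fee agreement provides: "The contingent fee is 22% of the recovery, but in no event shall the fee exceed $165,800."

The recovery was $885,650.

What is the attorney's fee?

22% of $885,650 = $194,843.00
That exceeds the $165,800 cap, so the fee is capped at $165,800.

$165,800.00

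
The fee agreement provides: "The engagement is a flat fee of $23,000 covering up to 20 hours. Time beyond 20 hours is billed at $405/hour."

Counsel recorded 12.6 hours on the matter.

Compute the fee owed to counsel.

$23,000.00

12.6 hours is within the 20-hour scope; only the flat fee applies.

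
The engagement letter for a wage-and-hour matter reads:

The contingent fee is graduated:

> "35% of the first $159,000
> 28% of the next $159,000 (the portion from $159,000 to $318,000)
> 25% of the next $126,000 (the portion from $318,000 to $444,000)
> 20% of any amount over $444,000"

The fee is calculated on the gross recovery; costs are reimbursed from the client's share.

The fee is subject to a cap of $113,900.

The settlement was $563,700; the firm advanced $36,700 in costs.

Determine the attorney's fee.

$113,900.00

Fee base is the gross recovery, $563,700; costs are reimbursed separately.
First $159,000 at 35% = $55,650.00
Next $159,000 at 28% = $44,520.00
Next $126,000 at 25% = $31,500.00
Remaining $119,700 at 20% = $23,940.00
Fee: $55,650.00 + $44,520.00 + $31,500.00 + $23,940.00 = $155,610.00
$155,610.00 exceeds the $113,900 cap, so the fee is capped at $113,900.00.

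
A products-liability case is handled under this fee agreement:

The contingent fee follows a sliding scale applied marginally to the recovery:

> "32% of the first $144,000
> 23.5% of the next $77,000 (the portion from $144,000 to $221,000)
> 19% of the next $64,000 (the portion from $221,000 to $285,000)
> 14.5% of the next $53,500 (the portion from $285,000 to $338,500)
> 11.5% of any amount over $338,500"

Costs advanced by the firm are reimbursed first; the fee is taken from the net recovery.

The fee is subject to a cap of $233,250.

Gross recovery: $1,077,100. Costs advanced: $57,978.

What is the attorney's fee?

Fee base (net of costs): $1,077,100 − $57,978 = $1,019,122
First $144,000 at 32% = $46,080.00
Next $77,000 at 23.5% = $18,095.00
Next $64,000 at 19% = $12,160.00
Next $53,500 at 14.5% = $7,757.50
Remaining $680,622 at 11.5% = $78,271.53
Fee: $46,080.00 + $18,095.00 + $12,160.00 + $7,757.50 + $78,271.53 = $162,364.03
$162,364.03 is under the $233,250 cap.

$162,364.03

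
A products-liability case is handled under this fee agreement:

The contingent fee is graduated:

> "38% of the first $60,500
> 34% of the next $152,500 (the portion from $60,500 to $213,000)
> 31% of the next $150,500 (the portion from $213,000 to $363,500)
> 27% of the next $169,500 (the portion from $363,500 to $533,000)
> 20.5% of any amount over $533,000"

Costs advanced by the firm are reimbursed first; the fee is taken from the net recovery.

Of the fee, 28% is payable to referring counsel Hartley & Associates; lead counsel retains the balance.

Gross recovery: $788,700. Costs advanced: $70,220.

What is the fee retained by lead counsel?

Fee base (net of costs): $788,700 − $70,220 = $718,480
First $60,500 at 38% = $22,990.00
Next $152,500 at 34% = $51,850.00
Next $150,500 at 31% = $46,655.00
Next $169,500 at 27% = $45,765.00
Remaining $185,480 at 20.5% = $38,023.40
Fee: $22,990.00 + $51,850.00 + $46,655.00 + $45,765.00 + $38,023.40 = $205,283.40
Referral share: 28% of $205,283.40 = $57,479.35; lead counsel retains $205,283.40 − $57,479.35 = $147,804.05.

$147,804.05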